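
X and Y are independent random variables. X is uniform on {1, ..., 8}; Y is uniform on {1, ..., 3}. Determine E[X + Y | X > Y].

P(X > Y) = 3/4.
Summing (X+Y)·P(x,y) over outcomes with X > Y gives 11/2.
E[X + Y | X > Y] = (11/2) / (3/4) = 22/3.

22/3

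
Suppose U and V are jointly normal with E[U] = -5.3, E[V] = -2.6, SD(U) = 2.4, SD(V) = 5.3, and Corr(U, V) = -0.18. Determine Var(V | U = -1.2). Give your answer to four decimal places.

27.1799

The conditional variance in a bivariate normal is σ_V²(1 − ρ²), independent of x.
Var(V | U=-1.2) = (5.3)²·(1 − (-0.18)²) = 28.09·0.9676 = 27.1799.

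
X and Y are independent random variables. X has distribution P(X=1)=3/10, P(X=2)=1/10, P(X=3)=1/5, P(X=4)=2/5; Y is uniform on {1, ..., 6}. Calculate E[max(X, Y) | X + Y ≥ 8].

P(X + Y ≥ 8) = 17/60.
Summing max(X,Y)·P(x,y) over outcomes with X + Y ≥ 8 gives 22/15.
E[max(X, Y) | X + Y ≥ 8] = (22/15) / (17/60) = 88/17.

88/17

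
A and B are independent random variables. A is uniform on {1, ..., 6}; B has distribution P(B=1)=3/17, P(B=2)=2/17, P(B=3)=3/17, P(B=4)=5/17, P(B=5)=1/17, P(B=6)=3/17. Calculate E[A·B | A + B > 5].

1138/73

P(A + B > 5) = 73/102.
Summing AB·P(x,y) over outcomes with A + B > 5 gives 569/51.
E[A·B | A + B > 5] = (569/51) / (73/102) = 1138/73.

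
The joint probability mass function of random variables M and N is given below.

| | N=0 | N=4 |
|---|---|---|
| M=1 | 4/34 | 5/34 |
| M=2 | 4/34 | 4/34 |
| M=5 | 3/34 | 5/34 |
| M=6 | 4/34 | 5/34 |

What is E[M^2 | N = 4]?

P(N = 4) = 19/34.
Σ M^2·P over the event = 1·(5/34) + 4·(4/34) + 25·(5/34) + 36·(5/34) = 163/17.
E[M^2 | N = 4] = (163/17) / (19/34) = 326/19.

326/19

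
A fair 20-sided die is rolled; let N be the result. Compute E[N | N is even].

Given N is even, N is equally likely to be any of {2, 4, 6, 8, 10, 12, 14, 16, 18, 20}.
E[N | N is even] = (2 + 4 + 6 + 8 + 10 + 12 + 14 + 16 + 18 + 20) / 10 = 11.

11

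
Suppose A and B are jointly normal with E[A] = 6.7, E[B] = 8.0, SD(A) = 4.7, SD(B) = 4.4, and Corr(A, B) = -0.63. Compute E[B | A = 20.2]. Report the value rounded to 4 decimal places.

For a bivariate normal, E[B | A=x] = μ_B + ρ·(σ_B/σ_A)·(x − μ_A).
E[B | A=20.2] = 8.0 + (-0.63)·(4.4/4.7)·(20.2 − (6.7)) = 8.0 + (-0.589787)·(13.5) = 0.0379.

0.0379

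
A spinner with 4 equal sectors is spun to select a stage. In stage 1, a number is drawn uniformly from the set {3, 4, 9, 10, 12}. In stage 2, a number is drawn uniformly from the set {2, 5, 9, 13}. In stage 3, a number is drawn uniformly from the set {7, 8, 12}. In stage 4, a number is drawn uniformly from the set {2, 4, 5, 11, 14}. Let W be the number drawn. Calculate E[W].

621/80

E[W | stage 1] = (3+4+9+10+12)/5 = 38/5.
E[W | stage 2] = (2+5+9+13)/4 = 29/4.
E[W | stage 3] = (7+8+12)/3 = 9.
E[W | stage 4] = (2+4+5+11+14)/5 = 36/5.
By the law of total expectation,
E[W] = (1/4)·(38/5) + (1/4)·(29/4) + (1/4)·(9) + (1/4)·(36/5) = 621/80.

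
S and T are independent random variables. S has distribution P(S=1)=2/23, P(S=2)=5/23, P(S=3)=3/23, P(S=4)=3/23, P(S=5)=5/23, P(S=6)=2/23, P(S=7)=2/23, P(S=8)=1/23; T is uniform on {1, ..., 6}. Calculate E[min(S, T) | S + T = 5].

P(S + T = 5) = 13/138.
Summing min(S,T)·P(x,y) over outcomes with S + T = 5 gives 7/46.
E[min(S, T) | S + T = 5] = (7/46) / (13/138) = 21/13.

21/13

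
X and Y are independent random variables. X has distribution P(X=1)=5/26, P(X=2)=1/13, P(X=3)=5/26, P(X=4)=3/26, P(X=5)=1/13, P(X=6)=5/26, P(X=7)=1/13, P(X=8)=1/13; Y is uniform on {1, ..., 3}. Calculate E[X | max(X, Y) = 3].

P(max(X, Y) = 3) = 11/39.
Summing X·P(x,y) over outcomes with max(X, Y) = 3 gives 9/13.
E[X | max(X, Y) = 3] = (9/13) / (11/39) = 27/11.

27/11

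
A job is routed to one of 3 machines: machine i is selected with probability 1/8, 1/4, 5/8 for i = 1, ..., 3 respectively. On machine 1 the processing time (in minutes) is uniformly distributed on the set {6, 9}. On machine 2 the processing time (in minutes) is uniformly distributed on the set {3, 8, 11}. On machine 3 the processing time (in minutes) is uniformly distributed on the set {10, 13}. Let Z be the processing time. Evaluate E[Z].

E[Z | machine 1] = (6+9)/2 = 15/2.
E[Z | machine 2] = (3+8+11)/3 = 22/3.
E[Z | machine 3] = (10+13)/2 = 23/2.
By the law of total expectation,
E[Z] = (1/8)·(15/2) + (1/4)·(22/3) + (5/8)·(23/2) = 239/24.

239/24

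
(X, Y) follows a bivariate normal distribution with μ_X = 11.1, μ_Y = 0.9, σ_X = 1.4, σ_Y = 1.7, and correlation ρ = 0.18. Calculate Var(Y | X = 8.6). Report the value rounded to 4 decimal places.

2.7964

The conditional variance in a bivariate normal is σ_Y²(1 − ρ²), independent of x.
Var(Y | X=8.6) = (1.7)²·(1 − (0.18)²) = 2.89·0.9676 = 2.7964.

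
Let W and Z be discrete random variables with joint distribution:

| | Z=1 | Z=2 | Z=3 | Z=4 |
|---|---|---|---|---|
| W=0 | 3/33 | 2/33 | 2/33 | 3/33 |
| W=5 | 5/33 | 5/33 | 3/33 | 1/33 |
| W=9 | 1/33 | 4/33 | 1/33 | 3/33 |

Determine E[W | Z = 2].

P(Z = 2) = 1/3.
Σ W·P over the event = 0·(2/33) + 5·(5/33) + 9·(4/33) = 61/33.
E[W | Z = 2] = (61/33) / (1/3) = 61/11.

61/11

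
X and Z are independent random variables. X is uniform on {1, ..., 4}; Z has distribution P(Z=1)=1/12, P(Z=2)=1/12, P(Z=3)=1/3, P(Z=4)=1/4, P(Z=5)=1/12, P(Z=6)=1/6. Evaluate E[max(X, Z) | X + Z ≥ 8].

58/11

P(X + Z ≥ 8) = 11/48.
Summing max(X,Z)·P(x,y) over outcomes with X + Z ≥ 8 gives 29/24.
E[max(X, Z) | X + Z ≥ 8] = (29/24) / (11/48) = 58/11.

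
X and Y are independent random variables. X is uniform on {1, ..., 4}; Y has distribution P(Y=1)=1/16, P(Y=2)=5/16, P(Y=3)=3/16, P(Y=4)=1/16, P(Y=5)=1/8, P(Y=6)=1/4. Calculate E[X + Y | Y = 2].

9/2

P(Y = 2) = 5/16.
Summing (X+Y)·P(x,y) over outcomes with Y = 2 gives 45/32.
E[X + Y | Y = 2] = (45/32) / (5/16) = 9/2.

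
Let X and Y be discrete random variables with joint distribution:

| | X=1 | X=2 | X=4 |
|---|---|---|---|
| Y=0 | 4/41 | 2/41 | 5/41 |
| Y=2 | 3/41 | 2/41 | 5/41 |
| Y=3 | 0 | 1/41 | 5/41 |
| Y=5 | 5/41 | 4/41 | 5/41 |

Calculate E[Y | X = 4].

P(X = 4) = 20/41.
Σ Y·P over the event = 0·(5/41) + 2·(5/41) + 3·(5/41) + 5·(5/41) = 50/41.
E[Y | X = 4] = (50/41) / (20/41) = 5/2.

5/2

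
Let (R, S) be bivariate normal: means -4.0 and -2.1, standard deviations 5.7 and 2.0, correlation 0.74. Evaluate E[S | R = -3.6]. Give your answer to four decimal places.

E[S | R=x] = μ_S + ρ(σ_S/σ_R)(x − μ_R) for jointly normal variables.
E[S | R=-3.6] = -2.1 + (0.74)·(2.0/5.7)·(-3.6 − (-4.0)) = -2.1 + (0.25965)·(0.4) = -1.9961.

-1.9961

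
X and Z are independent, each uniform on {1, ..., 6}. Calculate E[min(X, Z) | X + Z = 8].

Outcomes with X + Z = 8: (2,6), (3,5), (4,4), (5,3), (6,2), each with probability 1/36.
E[min(X, Z) | X + Z = 8] = (2 + 3 + 4 + 3 + 2) / 5 = 14/5.

14/5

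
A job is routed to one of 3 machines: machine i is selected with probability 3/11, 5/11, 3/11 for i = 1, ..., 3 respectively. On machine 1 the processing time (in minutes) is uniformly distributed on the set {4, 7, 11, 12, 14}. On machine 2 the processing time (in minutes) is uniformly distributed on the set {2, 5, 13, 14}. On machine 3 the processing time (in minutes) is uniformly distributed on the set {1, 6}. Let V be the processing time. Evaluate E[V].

E[V | machine 1] = (4+7+11+12+14)/5 = 48/5.
E[V | machine 2] = (2+5+13+14)/4 = 17/2.
E[V | machine 3] = (1+6)/2 = 7/2.
E[V] = (3/11)·(48/5) + (5/11)·(17/2) + (3/11)·(7/2) = 409/55.

409/55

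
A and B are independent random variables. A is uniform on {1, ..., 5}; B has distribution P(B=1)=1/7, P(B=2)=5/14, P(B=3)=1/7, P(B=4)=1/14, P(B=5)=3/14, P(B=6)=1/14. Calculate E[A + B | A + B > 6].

P(A + B > 6) = 29/70.
Summing (A+B)·P(x,y) over outcomes with A + B > 6 gives 118/35.
E[A + B | A + B > 6] = (118/35) / (29/70) = 236/29.

236/29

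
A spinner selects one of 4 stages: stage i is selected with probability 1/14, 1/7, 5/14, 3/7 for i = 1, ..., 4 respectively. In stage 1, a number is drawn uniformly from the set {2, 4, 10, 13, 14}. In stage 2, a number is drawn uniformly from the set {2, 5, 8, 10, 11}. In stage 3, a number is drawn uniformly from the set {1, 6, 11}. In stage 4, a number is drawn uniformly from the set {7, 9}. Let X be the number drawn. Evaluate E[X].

E[X | stage 1] = (2+4+10+13+14)/5 = 43/5.
E[X | stage 2] = (2+5+8+10+11)/5 = 36/5.
E[X | stage 3] = (1+6+11)/3 = 6.
E[X | stage 4] = (7+9)/2 = 8.
By the law of total expectation,
E[X] = (1/14)·(43/5) + (1/7)·(36/5) + (5/14)·(6) + (3/7)·(8) = 101/14.

101/14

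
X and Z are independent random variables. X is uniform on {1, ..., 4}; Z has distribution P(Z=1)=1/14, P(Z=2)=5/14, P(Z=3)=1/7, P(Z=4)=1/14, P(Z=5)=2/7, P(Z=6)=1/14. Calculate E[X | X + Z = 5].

8/3

P(X + Z = 5) = 9/56.
Summing X·P(x,y) over outcomes with X + Z = 5 gives 3/7.
E[X | X + Z = 5] = (3/7) / (9/56) = 8/3.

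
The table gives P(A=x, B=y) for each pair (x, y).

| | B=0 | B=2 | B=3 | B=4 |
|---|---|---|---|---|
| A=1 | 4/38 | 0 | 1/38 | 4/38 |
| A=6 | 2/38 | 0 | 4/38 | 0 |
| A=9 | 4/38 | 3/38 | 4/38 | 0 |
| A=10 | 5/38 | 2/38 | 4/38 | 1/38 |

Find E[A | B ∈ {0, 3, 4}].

217/33

P(B ∈ {0, 3, 4}) = 33/38.
Summing A·P(A=x,B=y) over the conditioning event gives 217/38.
E[A | B ∈ {0, 3, 4}] = (217/38) / (33/38) = 217/33.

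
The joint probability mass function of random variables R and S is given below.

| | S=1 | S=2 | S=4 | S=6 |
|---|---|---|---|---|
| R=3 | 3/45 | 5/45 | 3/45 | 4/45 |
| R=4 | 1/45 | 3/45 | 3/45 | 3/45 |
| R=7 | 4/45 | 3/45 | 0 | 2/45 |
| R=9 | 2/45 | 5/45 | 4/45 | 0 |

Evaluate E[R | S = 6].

38/9

P(S = 6) = 1/5.
Σ R·P over the event = 3·(4/45) + 4·(3/45) + 7·(2/45) = 38/45.
E[R | S = 6] = (38/45) / (1/5) = 38/9.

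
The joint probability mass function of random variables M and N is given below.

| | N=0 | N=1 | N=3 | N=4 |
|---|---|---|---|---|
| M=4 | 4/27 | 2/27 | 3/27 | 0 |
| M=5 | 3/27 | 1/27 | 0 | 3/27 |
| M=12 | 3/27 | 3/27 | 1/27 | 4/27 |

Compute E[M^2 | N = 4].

93

P(N = 4) = 7/27.
Σ M^2·P over the event = 25·(3/27) + 144·(4/27) = 217/9.
E[M^2 | N = 4] = (217/9) / (7/27) = 93.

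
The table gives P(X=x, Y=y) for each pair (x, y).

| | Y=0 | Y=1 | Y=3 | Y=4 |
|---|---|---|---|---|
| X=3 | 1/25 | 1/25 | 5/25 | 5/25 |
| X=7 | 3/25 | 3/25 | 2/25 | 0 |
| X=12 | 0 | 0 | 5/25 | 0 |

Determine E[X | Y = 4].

3

P(Y = 4) = 1/5.
Σ X·P over the event = 3·(5/25) = 3/5.
E[X | Y = 4] = (3/5) / (1/5) = 3.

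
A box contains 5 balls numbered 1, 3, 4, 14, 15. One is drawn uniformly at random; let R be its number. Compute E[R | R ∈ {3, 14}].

P(R ∈ {3, 14}) = 2/5.
Σ over the event: 3·1/5 + 14·1/5 = 17/5.
E[R | R ∈ {3, 14}] = (17/5) / (2/5) = 17/2.

17/2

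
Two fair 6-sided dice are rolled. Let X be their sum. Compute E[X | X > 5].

P(X > 5) = 13/18.
Σ over the event: 6·5/36 + 7·1/6 + 8·5/36 + 9·1/9 + 10·1/12 + 11·1/18 + 12·1/36 = 53/9.
E[X | X > 5] = (53/9) / (13/18) = 106/13.

106/13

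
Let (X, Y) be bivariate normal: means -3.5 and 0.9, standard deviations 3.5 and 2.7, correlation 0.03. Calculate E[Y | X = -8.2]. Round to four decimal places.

0.7912

For a bivariate normal, E[Y | X=x] = μ_Y + ρ·(σ_Y/σ_X)·(x − μ_X).
E[Y | X=-8.2] = 0.9 + (0.03)·(2.7/3.5)·(-8.2 − (-3.5)) = 0.9 + (0.023143)·(-4.7) = 0.7912.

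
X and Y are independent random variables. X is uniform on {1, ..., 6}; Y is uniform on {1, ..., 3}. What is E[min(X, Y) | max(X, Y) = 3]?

9/5

P(max(X, Y) = 3) = 5/18.
Summing min(X,Y)·P(x,y) over outcomes with max(X, Y) = 3 gives 1/2.
E[min(X, Y) | max(X, Y) = 3] = (1/2) / (5/18) = 9/5.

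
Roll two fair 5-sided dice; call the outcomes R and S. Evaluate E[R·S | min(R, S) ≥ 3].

16

Outcomes with min(R, S) ≥ 3: (3,3), (3,4), (3,5), (4,3), (4,4), (4,5), (5,3), (5,4), (5,5), each with probability 1/25.
E[R·S | min(R, S) ≥ 3] = (9 + 12 + 15 + 12 + 16 + 20 + 15 + 20 + 25) / 9 = 16.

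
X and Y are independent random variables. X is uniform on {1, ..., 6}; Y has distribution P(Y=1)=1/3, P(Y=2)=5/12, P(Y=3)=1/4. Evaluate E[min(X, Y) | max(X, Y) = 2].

P(max(X, Y) = 2) = 7/36.
Summing min(X,Y)·P(x,y) over outcomes with max(X, Y) = 2 gives 19/72.
E[min(X, Y) | max(X, Y) = 2] = (19/72) / (7/36) = 19/14.

19/14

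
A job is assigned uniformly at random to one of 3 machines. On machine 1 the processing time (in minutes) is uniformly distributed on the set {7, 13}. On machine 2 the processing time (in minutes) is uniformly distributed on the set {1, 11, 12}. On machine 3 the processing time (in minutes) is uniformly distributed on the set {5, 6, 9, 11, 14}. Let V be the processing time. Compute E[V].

9

E[V | machine 1] = (7+13)/2 = 10.
E[V | machine 2] = (1+11+12)/3 = 8.
E[V | machine 3] = (5+6+9+11+14)/5 = 9.
By the law of total expectation,
E[V] = (1/3)·(10) + (1/3)·(8) + (1/3)·(9) = 9.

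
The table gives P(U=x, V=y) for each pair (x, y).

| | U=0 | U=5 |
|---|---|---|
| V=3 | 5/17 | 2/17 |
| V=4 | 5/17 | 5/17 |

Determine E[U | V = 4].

5/2

P(V = 4) = 10/17.
Σ U·P over the event = 0·(5/17) + 5·(5/17) = 25/17.
E[U | V = 4] = (25/17) / (10/17) = 5/2.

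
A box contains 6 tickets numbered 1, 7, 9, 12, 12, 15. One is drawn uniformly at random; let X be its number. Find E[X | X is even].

P(X is even) = 1/3.
Σ over the event: 12·1/3 = 4.
E[X | X is even] = (4) / (1/3) = 12.

12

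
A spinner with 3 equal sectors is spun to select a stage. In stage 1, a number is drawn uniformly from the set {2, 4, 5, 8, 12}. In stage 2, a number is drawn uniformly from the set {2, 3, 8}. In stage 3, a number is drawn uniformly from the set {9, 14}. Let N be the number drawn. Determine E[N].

E[N | stage 1] = (2+4+5+8+12)/5 = 31/5.
E[N | stage 2] = (2+3+8)/3 = 13/3.
E[N | stage 3] = (9+14)/2 = 23/2.
E[N] = (1/3)·(31/5) + (1/3)·(13/3) + (1/3)·(23/2) = 661/90.

661/90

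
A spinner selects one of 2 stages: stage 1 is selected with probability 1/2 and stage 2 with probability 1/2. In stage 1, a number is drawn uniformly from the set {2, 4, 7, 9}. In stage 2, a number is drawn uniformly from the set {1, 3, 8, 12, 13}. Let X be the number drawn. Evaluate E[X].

E[X | stage 1] = (2+4+7+9)/4 = 11/2.
E[X | stage 2] = (1+3+8+12+13)/5 = 37/5.
E[X] = (1/2)·(11/2) + (1/2)·(37/5) = 129/20.

129/20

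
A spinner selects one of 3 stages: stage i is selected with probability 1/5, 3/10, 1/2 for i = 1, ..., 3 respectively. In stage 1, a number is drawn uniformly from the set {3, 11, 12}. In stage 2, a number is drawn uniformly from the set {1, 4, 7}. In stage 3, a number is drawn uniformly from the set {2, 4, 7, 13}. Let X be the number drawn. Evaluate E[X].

371/60

E[X | stage 1] = (3+11+12)/3 = 26/3.
E[X | stage 2] = (1+4+7)/3 = 4.
E[X | stage 3] = (2+4+7+13)/4 = 13/2.
By the law of total expectation,
E[X] = (1/5)·(26/3) + (3/10)·(4) + (1/2)·(13/2) = 371/60.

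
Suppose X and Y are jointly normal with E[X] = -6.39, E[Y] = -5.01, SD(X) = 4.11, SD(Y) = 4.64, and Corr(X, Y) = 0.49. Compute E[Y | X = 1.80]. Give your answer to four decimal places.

For a bivariate normal, E[Y | X=x] = μ_Y + ρ·(σ_Y/σ_X)·(x − μ_X).
E[Y | X=1.80] = -5.01 + (0.49)·(4.64/4.11)·(1.80 − (-6.39)) = -5.01 + (0.55319)·(8.19) = -0.4794.

-0.4794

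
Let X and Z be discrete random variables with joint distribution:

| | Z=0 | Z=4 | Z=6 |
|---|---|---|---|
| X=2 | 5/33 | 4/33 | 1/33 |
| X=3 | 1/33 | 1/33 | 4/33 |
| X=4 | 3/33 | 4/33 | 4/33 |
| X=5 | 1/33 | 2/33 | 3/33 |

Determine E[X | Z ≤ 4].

67/21

P(Z ≤ 4) = 7/11.
Σ X·P over the event = 2·(5/33) + 2·(4/33) + 3·(1/33) + 3·(1/33) + 4·(3/33) + 4·(4/33) + 5·(1/33) + 5·(2/33) = 67/33.
E[X | Z ≤ 4] = (67/33) / (7/11) = 67/21.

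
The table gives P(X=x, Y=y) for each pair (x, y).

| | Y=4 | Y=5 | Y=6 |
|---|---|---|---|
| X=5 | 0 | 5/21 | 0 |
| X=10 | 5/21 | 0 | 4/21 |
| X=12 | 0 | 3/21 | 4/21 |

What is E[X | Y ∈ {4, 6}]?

P(Y ∈ {4, 6}) = 13/21.
Σ X·P over the event = 10·(5/21) + 10·(4/21) + 12·(4/21) = 46/7.
E[X | Y ∈ {4, 6}] = (46/7) / (13/21) = 138/13.

138/13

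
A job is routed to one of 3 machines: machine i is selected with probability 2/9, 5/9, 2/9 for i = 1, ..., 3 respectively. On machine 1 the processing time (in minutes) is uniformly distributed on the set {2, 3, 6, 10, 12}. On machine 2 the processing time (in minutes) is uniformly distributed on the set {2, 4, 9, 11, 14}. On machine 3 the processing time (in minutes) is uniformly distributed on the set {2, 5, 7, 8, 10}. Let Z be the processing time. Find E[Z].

22/3

E[Z | machine 1] = (2+3+6+10+12)/5 = 33/5.
E[Z | machine 2] = (2+4+9+11+14)/5 = 8.
E[Z | machine 3] = (2+5+7+8+10)/5 = 32/5.
E[Z] = (2/9)·(33/5) + (5/9)·(8) + (2/9)·(32/5) = 22/3.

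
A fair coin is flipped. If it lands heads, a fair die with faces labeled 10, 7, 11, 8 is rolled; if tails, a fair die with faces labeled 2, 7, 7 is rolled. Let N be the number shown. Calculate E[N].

E[N | heads] = (10+7+11+8)/4 = 9.
E[N | tails] = (2+7+7)/3 = 16/3.
By the law of total expectation,
E[N] = (1/2)·(9) + (1/2)·(16/3) = 43/6.

43/6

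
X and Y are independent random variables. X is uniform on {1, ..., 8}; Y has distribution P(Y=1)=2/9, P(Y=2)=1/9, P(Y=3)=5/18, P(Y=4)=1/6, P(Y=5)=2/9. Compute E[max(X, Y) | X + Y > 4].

P(X + Y > 4) = 41/48.
Summing max(X,Y)·P(x,y) over outcomes with X + Y > 4 gives 169/36.
E[max(X, Y) | X + Y > 4] = (169/36) / (41/48) = 676/123.

676/123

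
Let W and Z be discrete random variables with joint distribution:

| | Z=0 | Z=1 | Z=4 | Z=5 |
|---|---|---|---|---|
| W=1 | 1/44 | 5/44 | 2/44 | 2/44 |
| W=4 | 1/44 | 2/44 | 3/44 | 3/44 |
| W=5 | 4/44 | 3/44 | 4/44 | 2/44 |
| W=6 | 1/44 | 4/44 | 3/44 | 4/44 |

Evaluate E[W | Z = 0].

31/7

P(Z = 0) = 7/44.
Σ W·P over the event = 1·(1/44) + 4·(1/44) + 5·(4/44) + 6·(1/44) = 31/44.
E[W | Z = 0] = (31/44) / (7/44) = 31/7.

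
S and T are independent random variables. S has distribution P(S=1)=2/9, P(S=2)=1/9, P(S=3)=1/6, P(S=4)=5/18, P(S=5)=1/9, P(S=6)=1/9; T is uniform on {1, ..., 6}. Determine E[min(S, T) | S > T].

91/41

P(S > T) = 41/108.
Summing min(S,T)·P(x,y) over outcomes with S > T gives 91/108.
E[min(S, T) | S > T] = (91/108) / (41/108) = 91/41.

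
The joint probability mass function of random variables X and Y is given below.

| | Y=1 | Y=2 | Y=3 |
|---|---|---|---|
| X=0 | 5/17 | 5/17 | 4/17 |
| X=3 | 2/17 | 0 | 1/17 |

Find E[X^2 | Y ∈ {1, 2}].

3/2

P(Y ∈ {1, 2}) = 12/17.
Σ X^2·P over the event = 0·(5/17) + 0·(5/17) + 9·(2/17) = 18/17.
E[X^2 | Y ∈ {1, 2}] = (18/17) / (12/17) = 3/2.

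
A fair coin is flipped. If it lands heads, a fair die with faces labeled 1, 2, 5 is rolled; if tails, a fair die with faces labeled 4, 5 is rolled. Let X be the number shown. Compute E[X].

E[X | heads] = (1+2+5)/3 = 8/3.
E[X | tails] = (4+5)/2 = 9/2.
By the law of total expectation,
E[X] = (1/2)·(8/3) + (1/2)·(9/2) = 43/12.

43/12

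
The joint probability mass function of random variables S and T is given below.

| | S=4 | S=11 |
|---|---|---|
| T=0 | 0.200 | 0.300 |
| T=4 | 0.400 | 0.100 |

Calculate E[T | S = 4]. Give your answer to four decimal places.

2.6667

P(S = 4) = 0.600.
Σ T·P over the event = 0·(0.200) + 4·(0.400) = 1.600.
E[T | S = 4] = (1.600) / (0.600) = 2.6667.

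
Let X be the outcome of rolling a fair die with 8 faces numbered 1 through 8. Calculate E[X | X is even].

Given X is even, X is equally likely to be any of {2, 4, 6, 8}.
E[X | X is even] = (2 + 4 + 6 + 8) / 4 = 5.

5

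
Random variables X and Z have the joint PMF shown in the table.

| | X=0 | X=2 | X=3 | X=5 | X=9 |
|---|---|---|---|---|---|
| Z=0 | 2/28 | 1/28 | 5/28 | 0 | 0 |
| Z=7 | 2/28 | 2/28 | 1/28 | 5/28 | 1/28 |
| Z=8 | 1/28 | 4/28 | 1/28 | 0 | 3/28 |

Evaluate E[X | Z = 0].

P(Z = 0) = 2/7.
Summing X·P(X=x,Z=y) over the conditioning event gives 17/28.
E[X | Z = 0] = (17/28) / (2/7) = 17/8.

17/8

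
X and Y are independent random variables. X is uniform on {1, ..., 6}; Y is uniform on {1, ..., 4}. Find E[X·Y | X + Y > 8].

Outcomes with X + Y > 8: (5,4), (6,3), (6,4), each with probability 1/24.
E[X·Y | X + Y > 8] = (20 + 18 + 24) / 3 = 62/3.

62/3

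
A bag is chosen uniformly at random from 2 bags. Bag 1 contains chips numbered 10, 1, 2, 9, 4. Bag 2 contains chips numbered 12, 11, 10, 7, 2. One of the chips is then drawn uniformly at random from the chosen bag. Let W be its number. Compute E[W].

34/5

E[W | bag 1] = (10+1+2+9+4)/5 = 26/5.
E[W | bag 2] = (12+11+10+7+2)/5 = 42/5.
By the law of total expectation,
E[W] = (1/2)·(26/5) + (1/2)·(42/5) = 34/5.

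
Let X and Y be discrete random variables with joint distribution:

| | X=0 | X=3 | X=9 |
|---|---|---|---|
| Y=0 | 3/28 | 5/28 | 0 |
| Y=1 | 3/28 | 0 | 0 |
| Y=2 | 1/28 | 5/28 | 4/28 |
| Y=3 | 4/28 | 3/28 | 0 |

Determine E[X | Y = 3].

9/7

P(Y = 3) = 1/4.
Summing X·P(X=x,Y=y) over the conditioning event gives 9/28.
E[X | Y = 3] = (9/28) / (1/4) = 9/7.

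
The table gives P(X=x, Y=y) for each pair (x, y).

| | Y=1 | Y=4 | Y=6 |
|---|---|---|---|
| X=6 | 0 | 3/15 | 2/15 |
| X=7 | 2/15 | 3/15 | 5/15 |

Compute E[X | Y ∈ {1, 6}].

P(Y ∈ {1, 6}) = 3/5.
Σ X·P over the event = 6·(2/15) + 7·(2/15) + 7·(5/15) = 61/15.
E[X | Y ∈ {1, 6}] = (61/15) / (3/5) = 61/9.

61/9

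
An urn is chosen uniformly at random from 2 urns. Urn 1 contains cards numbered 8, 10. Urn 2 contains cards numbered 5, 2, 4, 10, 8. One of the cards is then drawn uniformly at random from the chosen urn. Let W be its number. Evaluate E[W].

37/5

E[W | urn 1] = (8+10)/2 = 9.
E[W | urn 2] = (5+2+4+10+8)/5 = 29/5.
E[W] = (1/2)·(9) + (1/2)·(29/5) = 37/5.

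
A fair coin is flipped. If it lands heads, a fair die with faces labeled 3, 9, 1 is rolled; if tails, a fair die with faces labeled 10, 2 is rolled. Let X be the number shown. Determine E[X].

31/6

E[X | heads] = (3+9+1)/3 = 13/3.
E[X | tails] = (10+2)/2 = 6.
E[X] = (1/2)·(13/3) + (1/2)·(6) = 31/6.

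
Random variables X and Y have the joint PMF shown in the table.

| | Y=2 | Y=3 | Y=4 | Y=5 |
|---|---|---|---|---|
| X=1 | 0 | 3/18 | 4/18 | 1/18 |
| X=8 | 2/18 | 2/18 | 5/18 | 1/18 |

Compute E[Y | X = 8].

7/2

P(X = 8) = 5/9.
Σ Y·P over the event = 2·(2/18) + 3·(2/18) + 4·(5/18) + 5·(1/18) = 35/18.
E[Y | X = 8] = (35/18) / (5/9) = 7/2.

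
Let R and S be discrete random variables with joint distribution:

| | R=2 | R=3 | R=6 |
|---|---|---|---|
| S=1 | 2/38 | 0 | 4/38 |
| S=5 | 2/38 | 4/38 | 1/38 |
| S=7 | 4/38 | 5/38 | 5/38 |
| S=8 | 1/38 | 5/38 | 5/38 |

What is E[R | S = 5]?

22/7

P(S = 5) = 7/38.
Summing R·P(R=x,S=y) over the conditioning event gives 11/19.
E[R | S = 5] = (11/19) / (7/38) = 22/7.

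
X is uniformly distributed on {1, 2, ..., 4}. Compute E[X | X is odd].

2

Given X is odd, X is equally likely to be any of {1, 3}.
E[X | X is odd] = (1 + 3) / 2 = 2.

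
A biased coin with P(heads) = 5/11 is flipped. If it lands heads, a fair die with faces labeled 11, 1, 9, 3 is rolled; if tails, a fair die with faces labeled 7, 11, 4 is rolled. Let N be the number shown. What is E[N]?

E[N | heads] = (11+1+9+3)/4 = 6.
E[N | tails] = (7+11+4)/3 = 22/3.
E[N] = (5/11)·(6) + (6/11)·(22/3) = 74/11.

74/11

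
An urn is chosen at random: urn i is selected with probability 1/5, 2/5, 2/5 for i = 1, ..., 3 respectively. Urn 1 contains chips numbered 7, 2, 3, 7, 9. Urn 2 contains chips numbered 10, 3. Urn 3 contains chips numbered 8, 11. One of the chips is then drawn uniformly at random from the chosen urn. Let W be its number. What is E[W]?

188/25

E[W | urn 1] = (7+2+3+7+9)/5 = 28/5.
E[W | urn 2] = (10+3)/2 = 13/2.
E[W | urn 3] = (8+11)/2 = 19/2.
E[W] = (1/5)·(28/5) + (2/5)·(13/2) + (2/5)·(19/2) = 188/25.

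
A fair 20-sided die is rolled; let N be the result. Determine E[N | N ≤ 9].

Given N ≤ 9, N is equally likely to be any of {1, 2, 3, 4, 5, 6, 7, 8, 9}.
E[N | N ≤ 9] = (1 + 2 + 3 + 4 + 5 + 6 + 7 + 8 + 9) / 9 = 5.

5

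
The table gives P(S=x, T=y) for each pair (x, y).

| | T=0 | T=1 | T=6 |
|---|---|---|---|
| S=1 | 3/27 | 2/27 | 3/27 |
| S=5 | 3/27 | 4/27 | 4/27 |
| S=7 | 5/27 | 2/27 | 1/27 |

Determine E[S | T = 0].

P(T = 0) = 11/27.
Σ S·P over the event = 1·(3/27) + 5·(3/27) + 7·(5/27) = 53/27.
E[S | T = 0] = (53/27) / (11/27) = 53/11.

53/11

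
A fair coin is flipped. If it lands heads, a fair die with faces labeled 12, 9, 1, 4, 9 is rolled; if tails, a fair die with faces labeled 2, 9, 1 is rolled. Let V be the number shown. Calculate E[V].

11/2

E[V | heads] = (12+9+1+4+9)/5 = 7.
E[V | tails] = (2+9+1)/3 = 4.
E[V] = (1/2)·(7) + (1/2)·(4) = 11/2.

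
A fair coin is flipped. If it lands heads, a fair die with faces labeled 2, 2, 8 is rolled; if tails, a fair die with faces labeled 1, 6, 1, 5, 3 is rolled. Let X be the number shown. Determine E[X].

18/5

E[X | heads] = (2+2+8)/3 = 4.
E[X | tails] = (1+6+1+5+3)/5 = 16/5.
By the law of total expectation,
E[X] = (1/2)·(4) + (1/2)·(16/5) = 18/5.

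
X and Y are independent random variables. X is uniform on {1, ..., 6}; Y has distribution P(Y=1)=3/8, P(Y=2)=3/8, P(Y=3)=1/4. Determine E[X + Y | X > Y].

67/11

P(X > Y) = 11/16.
Summing (X+Y)·P(x,y) over outcomes with X > Y gives 67/16.
E[X + Y | X > Y] = (67/16) / (11/16) = 67/11.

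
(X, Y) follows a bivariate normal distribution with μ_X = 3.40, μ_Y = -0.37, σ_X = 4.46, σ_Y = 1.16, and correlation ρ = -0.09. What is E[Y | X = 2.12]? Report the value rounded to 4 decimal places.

For a bivariate normal, E[Y | X=x] = μ_Y + ρ·(σ_Y/σ_X)·(x − μ_X).
E[Y | X=2.12] = -0.37 + (-0.09)·(1.16/4.46)·(2.12 − (3.40)) = -0.37 + (-0.023408)·(-1.28) = -0.3400.

-0.3400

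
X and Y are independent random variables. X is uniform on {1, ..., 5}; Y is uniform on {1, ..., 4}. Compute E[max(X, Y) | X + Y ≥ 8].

14/3

P(X + Y ≥ 8) = 3/20.
Summing max(X,Y)·P(x,y) over outcomes with X + Y ≥ 8 gives 7/10.
E[max(X, Y) | X + Y ≥ 8] = (7/10) / (3/20) = 14/3.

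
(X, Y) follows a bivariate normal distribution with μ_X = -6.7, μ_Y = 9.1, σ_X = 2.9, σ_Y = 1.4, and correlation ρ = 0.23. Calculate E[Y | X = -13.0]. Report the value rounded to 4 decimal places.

8.4005

The regression of Y on X has slope ρ·σ_Y/σ_X and passes through (μ_X, μ_Y).
E[Y | X=-13.0] = 9.1 + (0.23)·(1.4/2.9)·(-13.0 − (-6.7)) = 9.1 + (0.11103)·(-6.3) = 8.4005.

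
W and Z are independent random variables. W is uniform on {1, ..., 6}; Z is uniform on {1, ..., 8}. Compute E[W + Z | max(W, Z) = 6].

P(max(W, Z) = 6) = 11/48.
Summing (W+Z)·P(x,y) over outcomes with max(W, Z) = 6 gives 17/8.
E[W + Z | max(W, Z) = 6] = (17/8) / (11/48) = 102/11.

102/11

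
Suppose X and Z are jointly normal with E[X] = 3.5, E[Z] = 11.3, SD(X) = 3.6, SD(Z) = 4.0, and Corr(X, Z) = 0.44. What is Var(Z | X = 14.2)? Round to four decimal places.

The conditional variance in a bivariate normal is σ_Z²(1 − ρ²), independent of x.
Var(Z | X=14.2) = (4.0)²·(1 − (0.44)²) = 16·0.8064 = 12.9024.

12.9024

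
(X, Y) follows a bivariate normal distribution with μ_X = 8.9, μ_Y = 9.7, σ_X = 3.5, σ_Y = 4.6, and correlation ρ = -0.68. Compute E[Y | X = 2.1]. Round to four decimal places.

E[Y | X=x] = μ_Y + ρ(σ_Y/σ_X)(x − μ_X) for jointly normal variables.
E[Y | X=2.1] = 9.7 + (-0.68)·(4.6/3.5)·(2.1 − (8.9)) = 9.7 + (-0.893714)·(-6.8) = 15.7773.

15.7773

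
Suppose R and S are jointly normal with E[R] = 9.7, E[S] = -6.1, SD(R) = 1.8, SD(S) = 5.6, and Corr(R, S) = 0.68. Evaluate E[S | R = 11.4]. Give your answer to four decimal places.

-2.5036

E[S | R=x] = μ_S + ρ(σ_S/σ_R)(x − μ_R) for jointly normal variables.
E[S | R=11.4] = -6.1 + (0.68)·(5.6/1.8)·(11.4 − (9.7)) = -6.1 + (2.115556)·(1.7) = -2.5036.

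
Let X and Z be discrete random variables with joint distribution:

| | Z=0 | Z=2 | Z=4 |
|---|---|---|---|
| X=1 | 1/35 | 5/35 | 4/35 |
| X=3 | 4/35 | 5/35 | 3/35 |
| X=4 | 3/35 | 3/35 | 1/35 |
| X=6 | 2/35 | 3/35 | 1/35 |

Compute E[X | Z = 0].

37/10

P(Z = 0) = 2/7.
Σ X·P over the event = 1·(1/35) + 3·(4/35) + 4·(3/35) + 6·(2/35) = 37/35.
E[X | Z = 0] = (37/35) / (2/7) = 37/10.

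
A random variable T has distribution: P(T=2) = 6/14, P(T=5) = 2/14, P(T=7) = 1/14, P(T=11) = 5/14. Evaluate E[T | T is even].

2

P(T is even) = 3/7.
Σ over the event: 2·3/7 = 6/7.
E[T | T is even] = (6/7) / (3/7) = 2.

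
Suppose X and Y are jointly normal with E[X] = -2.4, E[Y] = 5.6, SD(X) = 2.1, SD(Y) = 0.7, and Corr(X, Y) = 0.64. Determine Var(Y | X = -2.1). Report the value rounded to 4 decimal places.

0.2893

For a bivariate normal, Var(Y | X=x) = σ_Y²(1 − ρ²).
Var(Y | X=-2.1) = (0.7)²·(1 − (0.64)²) = 0.49·0.5904 = 0.2893.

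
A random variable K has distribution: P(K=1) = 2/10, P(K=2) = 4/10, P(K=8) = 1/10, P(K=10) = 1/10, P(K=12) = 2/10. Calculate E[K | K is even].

P(K is even) = 4/5.
Σ over the event: 2·2/5 + 8·1/10 + 10·1/10 + 12·1/5 = 5.
E[K | K is even] = (5) / (4/5) = 25/4.

25/4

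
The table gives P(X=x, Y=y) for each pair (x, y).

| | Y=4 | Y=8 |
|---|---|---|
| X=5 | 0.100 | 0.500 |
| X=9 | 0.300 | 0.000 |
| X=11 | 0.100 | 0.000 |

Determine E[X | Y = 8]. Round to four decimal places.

P(Y = 8) = 0.500.
Summing X·P(X=x,Y=y) over the conditioning event gives 2.500.
E[X | Y = 8] = (2.500) / (0.500) = 5.0000.

5.0000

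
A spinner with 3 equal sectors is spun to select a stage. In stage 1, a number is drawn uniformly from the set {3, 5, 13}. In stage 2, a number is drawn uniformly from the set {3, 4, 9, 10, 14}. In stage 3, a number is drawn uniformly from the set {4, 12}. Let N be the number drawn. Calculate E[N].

E[N | stage 1] = (3+5+13)/3 = 7.
E[N | stage 2] = (3+4+9+10+14)/5 = 8.
E[N | stage 3] = (4+12)/2 = 8.
E[N] = (1/3)·(7) + (1/3)·(8) + (1/3)·(8) = 23/3.

23/3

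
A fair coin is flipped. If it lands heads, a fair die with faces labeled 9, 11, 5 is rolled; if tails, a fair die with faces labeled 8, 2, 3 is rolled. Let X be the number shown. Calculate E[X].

E[X | heads] = (9+11+5)/3 = 25/3.
E[X | tails] = (8+2+3)/3 = 13/3.
E[X] = (1/2)·(25/3) + (1/2)·(13/3) = 19/3.

19/3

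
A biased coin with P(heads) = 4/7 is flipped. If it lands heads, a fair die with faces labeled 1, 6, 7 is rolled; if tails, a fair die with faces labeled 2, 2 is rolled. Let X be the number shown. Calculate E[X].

74/21

E[X | heads] = (1+6+7)/3 = 14/3.
E[X | tails] = (2+2)/2 = 2.
E[X] = (4/7)·(14/3) + (3/7)·(2) = 74/21.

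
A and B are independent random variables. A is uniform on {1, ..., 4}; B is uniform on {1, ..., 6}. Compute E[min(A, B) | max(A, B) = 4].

16/7

Outcomes with max(A, B) = 4: (1,4), (2,4), (3,4), (4,1), (4,2), (4,3), (4,4), each with probability 1/24.
E[min(A, B) | max(A, B) = 4] = (1 + 2 + 3 + 1 + 2 + 3 + 4) / 7 = 16/7.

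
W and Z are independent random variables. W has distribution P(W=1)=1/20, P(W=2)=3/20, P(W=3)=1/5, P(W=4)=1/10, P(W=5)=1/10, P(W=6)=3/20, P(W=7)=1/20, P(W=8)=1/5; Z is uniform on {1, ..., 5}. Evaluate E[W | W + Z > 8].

P(W + Z > 8) = 39/100.
Summing W·P(x,y) over outcomes with W + Z > 8 gives 27/10.
E[W | W + Z > 8] = (27/10) / (39/100) = 90/13.

90/13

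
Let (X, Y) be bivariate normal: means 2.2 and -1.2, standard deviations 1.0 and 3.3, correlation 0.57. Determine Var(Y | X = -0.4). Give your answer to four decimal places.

The conditional variance in a bivariate normal is σ_Y²(1 − ρ²), independent of x.
Var(Y | X=-0.4) = (3.3)²·(1 − (0.57)²) = 10.89·0.6751 = 7.3518.

7.3518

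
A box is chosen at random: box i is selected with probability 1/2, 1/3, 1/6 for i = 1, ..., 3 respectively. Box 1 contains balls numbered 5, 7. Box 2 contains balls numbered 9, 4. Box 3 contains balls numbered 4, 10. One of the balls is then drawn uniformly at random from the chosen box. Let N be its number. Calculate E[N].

E[N | box 1] = (5+7)/2 = 6.
E[N | box 2] = (9+4)/2 = 13/2.
E[N | box 3] = (4+10)/2 = 7.
E[N] = (1/2)·(6) + (1/3)·(13/2) + (1/6)·(7) = 19/3.

19/3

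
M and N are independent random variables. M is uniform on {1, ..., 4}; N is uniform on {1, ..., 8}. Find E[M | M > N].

Outcomes with M > N: (2,1), (3,1), (3,2), (4,1), (4,2), (4,3), each with probability 1/32.
E[M | M > N] = (2 + 3 + 3 + 4 + 4 + 4) / 6 = 10/3.

10/3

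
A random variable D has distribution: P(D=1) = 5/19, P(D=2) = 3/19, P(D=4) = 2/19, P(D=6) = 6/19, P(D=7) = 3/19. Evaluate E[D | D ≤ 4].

P(D ≤ 4) = 10/19.
Σ over the event: 1·5/19 + 2·3/19 + 4·2/19 = 1.
E[D | D ≤ 4] = (1) / (10/19) = 19/10.

19/10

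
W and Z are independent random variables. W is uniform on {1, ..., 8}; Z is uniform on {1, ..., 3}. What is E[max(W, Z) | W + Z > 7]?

62/9

Outcomes with W + Z > 7: (5,3), (6,2), (6,3), (7,1), (7,2), (7,3), (8,1), (8,2), (8,3), each with probability 1/24.
E[max(W, Z) | W + Z > 7] = (5 + 6 + 6 + 7 + 7 + 7 + 8 + 8 + 8) / 9 = 62/9.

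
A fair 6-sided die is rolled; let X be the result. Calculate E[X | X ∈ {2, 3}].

P(X ∈ {2, 3}) = 1/3.
Σ over the event: 2·1/6 + 3·1/6 = 5/6.
E[X | X ∈ {2, 3}] = (5/6) / (1/3) = 5/2.

5/2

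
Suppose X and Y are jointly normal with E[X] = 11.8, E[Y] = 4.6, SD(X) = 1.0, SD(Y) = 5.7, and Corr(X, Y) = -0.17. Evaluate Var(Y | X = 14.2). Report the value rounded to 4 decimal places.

For a bivariate normal, Var(Y | X=x) = σ_Y²(1 − ρ²).
Var(Y | X=14.2) = (5.7)²·(1 − (-0.17)²) = 32.49·0.9711 = 31.5510.

31.5510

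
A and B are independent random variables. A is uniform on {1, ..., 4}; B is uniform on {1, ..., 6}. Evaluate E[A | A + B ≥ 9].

Outcomes with A + B ≥ 9: (3,6), (4,5), (4,6), each with probability 1/24.
E[A | A + B ≥ 9] = (3 + 4 + 4) / 3 = 11/3.

11/3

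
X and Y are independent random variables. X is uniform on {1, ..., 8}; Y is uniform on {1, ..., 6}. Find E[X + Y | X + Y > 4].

26/3

P(X + Y > 4) = 7/8.
Summing (X+Y)·P(x,y) over outcomes with X + Y > 4 gives 91/12.
E[X + Y | X + Y > 4] = (91/12) / (7/8) = 26/3.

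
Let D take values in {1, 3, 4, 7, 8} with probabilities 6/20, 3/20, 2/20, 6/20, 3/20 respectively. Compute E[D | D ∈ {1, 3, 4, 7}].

65/17

P(D ∈ {1, 3, 4, 7}) = 17/20.
Σ over the event: 1·3/10 + 3·3/20 + 4·1/10 + 7·3/10 = 13/4.
E[D | D ∈ {1, 3, 4, 7}] = (13/4) / (17/20) = 65/17.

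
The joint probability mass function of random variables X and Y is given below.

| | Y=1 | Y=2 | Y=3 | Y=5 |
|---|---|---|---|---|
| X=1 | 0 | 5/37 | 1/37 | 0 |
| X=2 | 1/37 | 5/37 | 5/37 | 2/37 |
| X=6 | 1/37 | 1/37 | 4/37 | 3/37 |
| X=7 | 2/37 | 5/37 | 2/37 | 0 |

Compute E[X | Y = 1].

P(Y = 1) = 4/37.
Σ X·P over the event = 2·(1/37) + 6·(1/37) + 7·(2/37) = 22/37.
E[X | Y = 1] = (22/37) / (4/37) = 11/2.

11/2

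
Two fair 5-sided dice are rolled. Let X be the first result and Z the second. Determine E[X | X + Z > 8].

14/3

Outcomes with X + Z > 8: (4,5), (5,4), (5,5), each with probability 1/25.
E[X | X + Z > 8] = (4 + 5 + 5) / 3 = 14/3.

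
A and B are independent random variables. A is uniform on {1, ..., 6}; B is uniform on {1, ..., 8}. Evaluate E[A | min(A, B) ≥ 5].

Outcomes with min(A, B) ≥ 5: (5,5), (5,6), (5,7), (5,8), (6,5), (6,6), (6,7), (6,8), each with probability 1/48.
E[A | min(A, B) ≥ 5] = (5 + 5 + 5 + 5 + 6 + 6 + 6 + 6) / 8 = 11/2.

11/2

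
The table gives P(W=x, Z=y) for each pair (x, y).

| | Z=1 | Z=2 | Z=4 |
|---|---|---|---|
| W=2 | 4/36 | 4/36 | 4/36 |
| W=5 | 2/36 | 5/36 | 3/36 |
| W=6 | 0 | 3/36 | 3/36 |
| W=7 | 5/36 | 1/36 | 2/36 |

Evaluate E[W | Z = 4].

P(Z = 4) = 1/3.
Σ W·P over the event = 2·(4/36) + 5·(3/36) + 6·(3/36) + 7·(2/36) = 55/36.
E[W | Z = 4] = (55/36) / (1/3) = 55/12.

55/12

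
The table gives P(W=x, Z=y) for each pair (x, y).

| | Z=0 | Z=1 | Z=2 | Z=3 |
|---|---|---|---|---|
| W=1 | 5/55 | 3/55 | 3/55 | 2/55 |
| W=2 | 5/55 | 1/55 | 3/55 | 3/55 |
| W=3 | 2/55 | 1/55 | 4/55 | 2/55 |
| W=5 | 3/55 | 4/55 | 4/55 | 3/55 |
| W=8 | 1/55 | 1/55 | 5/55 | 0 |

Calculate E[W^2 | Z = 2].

P(Z = 2) = 19/55.
Σ W^2·P over the event = 1·(3/55) + 4·(3/55) + 9·(4/55) + 25·(4/55) + 64·(5/55) = 471/55.
E[W^2 | Z = 2] = (471/55) / (19/55) = 471/19.

471/19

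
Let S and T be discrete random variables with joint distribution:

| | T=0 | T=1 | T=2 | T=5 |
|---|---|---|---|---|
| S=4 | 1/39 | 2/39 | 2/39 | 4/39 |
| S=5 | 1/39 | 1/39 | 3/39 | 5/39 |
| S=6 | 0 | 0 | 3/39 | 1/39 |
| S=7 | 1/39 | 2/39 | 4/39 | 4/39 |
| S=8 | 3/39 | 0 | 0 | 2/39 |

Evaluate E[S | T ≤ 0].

20/3

P(T ≤ 0) = 2/13.
Σ S·P over the event = 4·(1/39) + 5·(1/39) + 7·(1/39) + 8·(3/39) = 40/39.
E[S | T ≤ 0] = (40/39) / (2/13) = 20/3.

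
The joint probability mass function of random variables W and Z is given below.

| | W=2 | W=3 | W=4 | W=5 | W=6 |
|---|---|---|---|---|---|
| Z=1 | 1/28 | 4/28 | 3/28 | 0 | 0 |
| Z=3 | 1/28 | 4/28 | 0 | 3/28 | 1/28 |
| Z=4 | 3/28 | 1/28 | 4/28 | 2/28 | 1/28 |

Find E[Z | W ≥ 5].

24/7

P(W ≥ 5) = 1/4.
Σ Z·P over the event = 3·(3/28) + 4·(2/28) + 3·(1/28) + 4·(1/28) = 6/7.
E[Z | W ≥ 5] = (6/7) / (1/4) = 24/7.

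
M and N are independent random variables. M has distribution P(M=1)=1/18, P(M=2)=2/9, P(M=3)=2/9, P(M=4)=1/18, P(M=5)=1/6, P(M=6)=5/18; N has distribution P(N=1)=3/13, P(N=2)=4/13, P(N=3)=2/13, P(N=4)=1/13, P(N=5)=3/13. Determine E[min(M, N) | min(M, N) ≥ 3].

49/13

P(min(M, N) ≥ 3) = 1/3.
Summing min(M,N)·P(x,y) over outcomes with min(M, N) ≥ 3 gives 49/39.
E[min(M, N) | min(M, N) ≥ 3] = (49/39) / (1/3) = 49/13.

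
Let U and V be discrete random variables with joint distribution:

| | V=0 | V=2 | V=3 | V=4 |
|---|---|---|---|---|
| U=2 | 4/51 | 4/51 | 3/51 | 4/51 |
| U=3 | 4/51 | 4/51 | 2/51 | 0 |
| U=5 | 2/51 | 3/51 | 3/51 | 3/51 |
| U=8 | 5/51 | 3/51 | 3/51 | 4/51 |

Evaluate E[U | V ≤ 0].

14/3

P(V ≤ 0) = 5/17.
Summing U·P(U=x,V=y) over the conditioning event gives 70/51.
E[U | V ≤ 0] = (70/51) / (5/17) = 14/3.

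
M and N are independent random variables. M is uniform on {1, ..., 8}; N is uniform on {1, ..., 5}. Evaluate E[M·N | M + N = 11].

Outcomes with M + N = 11: (6,5), (7,4), (8,3), each with probability 1/40.
E[M·N | M + N = 11] = (30 + 28 + 24) / 3 = 82/3.

82/3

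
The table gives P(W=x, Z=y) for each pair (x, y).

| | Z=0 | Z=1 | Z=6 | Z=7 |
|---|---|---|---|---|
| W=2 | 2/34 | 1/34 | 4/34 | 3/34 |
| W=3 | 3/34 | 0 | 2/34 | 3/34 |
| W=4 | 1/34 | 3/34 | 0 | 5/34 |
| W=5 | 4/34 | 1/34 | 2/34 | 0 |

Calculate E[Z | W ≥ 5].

P(W ≥ 5) = 7/34.
Σ Z·P over the event = 0·(4/34) + 1·(1/34) + 6·(2/34) = 13/34.
E[Z | W ≥ 5] = (13/34) / (7/34) = 13/7.

13/7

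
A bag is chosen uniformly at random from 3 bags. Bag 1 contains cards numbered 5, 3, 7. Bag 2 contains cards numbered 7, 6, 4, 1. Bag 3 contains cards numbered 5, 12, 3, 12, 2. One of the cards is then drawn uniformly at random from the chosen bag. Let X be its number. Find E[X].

163/30

E[X | bag 1] = (5+3+7)/3 = 5.
E[X | bag 2] = (7+6+4+1)/4 = 9/2.
E[X | bag 3] = (5+12+3+12+2)/5 = 34/5.
E[X] = (1/3)·(5) + (1/3)·(9/2) + (1/3)·(34/5) = 163/30.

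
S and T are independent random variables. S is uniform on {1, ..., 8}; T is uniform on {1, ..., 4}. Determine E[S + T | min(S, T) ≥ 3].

P(min(S, T) ≥ 3) = 3/8.
Summing (S+T)·P(x,y) over outcomes with min(S, T) ≥ 3 gives 27/8.
E[S + T | min(S, T) ≥ 3] = (27/8) / (3/8) = 9.

9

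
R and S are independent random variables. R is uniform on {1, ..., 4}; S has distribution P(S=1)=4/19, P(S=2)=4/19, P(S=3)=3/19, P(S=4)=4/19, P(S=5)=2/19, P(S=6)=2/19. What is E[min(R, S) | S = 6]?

P(S = 6) = 2/19.
Summing min(R,S)·P(x,y) over outcomes with S = 6 gives 5/19.
E[min(R, S) | S = 6] = (5/19) / (2/19) = 5/2.

5/2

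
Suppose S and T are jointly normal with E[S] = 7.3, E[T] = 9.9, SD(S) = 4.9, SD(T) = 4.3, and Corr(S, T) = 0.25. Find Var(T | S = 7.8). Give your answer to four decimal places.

Var(T | S=x) = (1 − ρ²)·σ_T².
Var(T | S=7.8) = (4.3)²·(1 − (0.25)²) = 18.49·0.9375 = 17.3344.

17.3344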